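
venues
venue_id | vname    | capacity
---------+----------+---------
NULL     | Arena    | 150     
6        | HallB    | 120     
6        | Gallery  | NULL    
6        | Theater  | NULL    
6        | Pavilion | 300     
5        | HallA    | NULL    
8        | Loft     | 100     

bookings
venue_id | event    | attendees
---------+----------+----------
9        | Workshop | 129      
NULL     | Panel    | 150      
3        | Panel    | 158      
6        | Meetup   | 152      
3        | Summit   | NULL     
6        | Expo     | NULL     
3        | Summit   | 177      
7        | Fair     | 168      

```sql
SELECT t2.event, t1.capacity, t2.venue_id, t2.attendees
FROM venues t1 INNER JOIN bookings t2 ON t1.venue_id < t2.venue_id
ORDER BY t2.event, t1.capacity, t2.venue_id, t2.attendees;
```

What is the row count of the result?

13

INNER JOIN keeps only pairs where the ON condition holds.
Matching on t1.venue_id < t2.venue_id. A NULL in a compared column never satisfies the condition.
- t1 row (venue_id=NULL): no match → dropped.
- t1 row (venue_id=6): matches 2 t2 row(s) → 2 output row(s).
- t1 row (venue_id=6): matches 2 t2 row(s) → 2 output row(s).
- t1 row (venue_id=6): matches 2 t2 row(s) → 2 output row(s).
- t1 row (venue_id=6): matches 2 t2 row(s) → 2 output row(s).
- t1 row (venue_id=5): matches 4 t2 row(s) → 4 output row(s).
- t1 row (venue_id=8): matches 1 t2 row(s) → 1 output row(s).
Total: 13 rows.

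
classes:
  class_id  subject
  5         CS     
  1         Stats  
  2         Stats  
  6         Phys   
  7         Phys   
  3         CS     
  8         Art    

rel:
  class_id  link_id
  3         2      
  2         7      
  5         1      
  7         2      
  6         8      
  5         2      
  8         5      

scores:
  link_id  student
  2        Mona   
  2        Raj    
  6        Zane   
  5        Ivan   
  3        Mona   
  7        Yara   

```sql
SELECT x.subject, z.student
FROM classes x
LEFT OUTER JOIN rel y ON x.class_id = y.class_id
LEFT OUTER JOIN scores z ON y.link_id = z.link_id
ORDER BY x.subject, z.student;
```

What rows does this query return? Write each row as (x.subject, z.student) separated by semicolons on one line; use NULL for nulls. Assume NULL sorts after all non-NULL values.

Joins associate left-to-right: classes LEFT JOIN rel on class_id gives 8 intermediate row(s).
Then LEFT JOIN `scores z` on link_id: each of those 8 rows is kept; rows whose y.link_id has no match in z get NULL for z's columns.

(Art, Ivan); (CS, Mona); (CS, Mona); (CS, Raj); (CS, Raj); (CS, NULL); (Phys, Mona); (Phys, Raj); (Phys, NULL); (Stats, Yara); (Stats, NULL)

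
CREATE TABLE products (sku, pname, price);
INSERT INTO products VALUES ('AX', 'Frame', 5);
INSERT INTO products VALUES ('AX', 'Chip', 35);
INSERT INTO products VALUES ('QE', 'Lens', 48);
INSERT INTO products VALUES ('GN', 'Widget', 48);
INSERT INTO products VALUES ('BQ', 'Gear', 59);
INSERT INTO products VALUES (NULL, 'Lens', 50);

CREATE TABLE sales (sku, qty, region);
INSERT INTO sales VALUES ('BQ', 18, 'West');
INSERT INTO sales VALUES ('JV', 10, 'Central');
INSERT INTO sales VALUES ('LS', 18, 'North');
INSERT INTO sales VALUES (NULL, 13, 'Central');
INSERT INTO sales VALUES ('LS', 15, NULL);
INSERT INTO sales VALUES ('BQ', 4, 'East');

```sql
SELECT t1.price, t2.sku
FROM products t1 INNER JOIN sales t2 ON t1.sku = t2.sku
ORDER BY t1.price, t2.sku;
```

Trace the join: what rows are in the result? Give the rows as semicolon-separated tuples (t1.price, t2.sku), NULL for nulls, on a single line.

INNER JOIN keeps only pairs where the ON condition holds.
Matching on t1.sku = t2.sku. A NULL in a compared column never satisfies the condition.
- sku=AX: no matching t2 row, dropped.
- sku=AX: no matching t2 row, dropped.
- sku=QE: no matching t2 row, dropped.
- sku=GN: no matching t2 row, dropped.
- sku=BQ: 2 matching t2 row(s), so 2 row(s) emitted.
- sku=NULL: no matching t2 row, dropped.
After projecting and ordering:
t1.price | t2.sku
59 | BQ
59 | BQ

(59, BQ); (59, BQ)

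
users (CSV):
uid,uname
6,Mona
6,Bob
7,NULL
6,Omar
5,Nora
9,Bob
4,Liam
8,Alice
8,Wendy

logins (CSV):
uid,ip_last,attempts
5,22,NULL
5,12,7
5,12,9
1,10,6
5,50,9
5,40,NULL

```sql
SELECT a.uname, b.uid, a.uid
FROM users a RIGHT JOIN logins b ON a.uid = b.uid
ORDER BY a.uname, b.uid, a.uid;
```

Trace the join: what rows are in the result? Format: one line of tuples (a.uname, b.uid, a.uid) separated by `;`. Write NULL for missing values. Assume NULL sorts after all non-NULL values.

RIGHT JOIN keeps every row from `logins`; unmatched rows get NULL for `users`'s columns.
Matching on a.uid = b.uid.
- uid=6: no matching b row.
- uid=6: no matching b row.
- uid=7: no matching b row.
- uid=6: no matching b row.
- uid=5: 5 matching b row(s), so 5 row(s) emitted.
- uid=9: no matching b row.
- uid=4: no matching b row.
- uid=8: no matching b row.
- uid=8: no matching b row.
- plus 1 unmatched b row(s), each kept with NULL a columns.
After projecting and ordering:
a.uname | b.uid | a.uid
Nora | 5 | 5
Nora | 5 | 5
Nora | 5 | 5
Nora | 5 | 5
Nora | 5 | 5
NULL | 1 | NULL

(Nora, 5, 5); (Nora, 5, 5); (Nora, 5, 5); (Nora, 5, 5); (Nora, 5, 5); (NULL, 1, NULL)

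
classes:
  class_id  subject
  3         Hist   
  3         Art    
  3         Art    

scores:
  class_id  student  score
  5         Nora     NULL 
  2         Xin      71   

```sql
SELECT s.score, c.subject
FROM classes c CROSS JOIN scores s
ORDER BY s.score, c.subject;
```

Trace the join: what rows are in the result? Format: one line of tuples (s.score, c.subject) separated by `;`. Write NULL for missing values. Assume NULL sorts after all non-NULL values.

(71, Art); (71, Art); (71, Hist); (NULL, Art); (NULL, Art); (NULL, Hist)

CROSS JOIN pairs every row of `classes` with every row of `scores`: 3 × 2 = 6 rows.
After projecting and ordering:
s.score | c.subject
71 | Art
71 | Art
71 | Hist
NULL | Art
NULL | Art
NULL | Hist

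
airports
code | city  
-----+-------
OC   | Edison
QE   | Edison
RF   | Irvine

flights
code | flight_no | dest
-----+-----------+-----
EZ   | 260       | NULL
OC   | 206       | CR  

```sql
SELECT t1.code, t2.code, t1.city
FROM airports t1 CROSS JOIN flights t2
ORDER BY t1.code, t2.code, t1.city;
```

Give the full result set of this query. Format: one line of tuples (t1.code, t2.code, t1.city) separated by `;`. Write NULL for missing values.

(OC, EZ, Edison); (OC, OC, Edison); (QE, EZ, Edison); (QE, OC, Edison); (RF, EZ, Irvine); (RF, OC, Irvine)

CROSS JOIN pairs every row of `airports` with every row of `flights`: 3 × 2 = 6 rows.
After projecting and ordering:
t1.code | t2.code | t1.city
OC | EZ | Edison
OC | OC | Edison
QE | EZ | Edison
QE | OC | Edison
RF | EZ | Irvine
RF | OC | Irvine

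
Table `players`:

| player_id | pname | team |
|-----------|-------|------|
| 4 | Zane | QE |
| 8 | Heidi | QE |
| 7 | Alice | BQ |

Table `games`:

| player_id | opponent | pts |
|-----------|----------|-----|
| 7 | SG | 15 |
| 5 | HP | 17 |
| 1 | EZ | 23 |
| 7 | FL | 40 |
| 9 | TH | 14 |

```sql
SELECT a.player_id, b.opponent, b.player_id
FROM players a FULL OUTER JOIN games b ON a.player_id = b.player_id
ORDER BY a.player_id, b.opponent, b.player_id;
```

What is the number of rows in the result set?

7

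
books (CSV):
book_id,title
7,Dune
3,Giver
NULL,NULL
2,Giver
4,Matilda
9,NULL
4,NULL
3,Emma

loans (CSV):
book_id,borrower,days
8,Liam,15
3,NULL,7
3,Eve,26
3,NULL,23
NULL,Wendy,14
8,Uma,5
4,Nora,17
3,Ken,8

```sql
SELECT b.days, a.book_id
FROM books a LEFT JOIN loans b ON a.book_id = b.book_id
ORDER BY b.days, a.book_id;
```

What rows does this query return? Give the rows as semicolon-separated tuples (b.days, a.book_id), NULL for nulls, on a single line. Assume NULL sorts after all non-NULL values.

LEFT JOIN keeps every row from `books`; unmatched rows get NULL for `loans`'s columns.
Matching on a.book_id = b.book_id. A NULL in a compared column never satisfies the condition.
Matched pairs: 10; unmatched a rows kept: 4.

(7, 3); (7, 3); (8, 3); (8, 3); (17, 4); (17, 4); (23, 3); (23, 3); (26, 3); (26, 3); (NULL, 2); (NULL, 7); (NULL, 9); (NULL, NULL)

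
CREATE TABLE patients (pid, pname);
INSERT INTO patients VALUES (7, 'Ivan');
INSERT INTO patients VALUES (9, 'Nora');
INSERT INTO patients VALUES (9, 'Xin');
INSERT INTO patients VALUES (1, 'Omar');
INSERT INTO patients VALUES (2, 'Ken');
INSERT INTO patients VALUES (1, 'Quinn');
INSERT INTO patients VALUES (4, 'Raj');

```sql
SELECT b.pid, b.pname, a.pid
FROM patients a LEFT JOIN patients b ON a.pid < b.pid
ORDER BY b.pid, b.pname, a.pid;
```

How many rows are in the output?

21

LEFT JOIN keeps every row from `patients a`; unmatched rows get NULL for `patients b`'s columns.
Matching on a.pid < b.pid.
- pid=7: 2 matching b row(s), so 2 row(s) emitted.
- pid=9: no b row matches, row kept with b columns NULL.
- pid=9: no b row matches, row kept with b columns NULL.
- pid=1: 5 matching b row(s), so 5 row(s) emitted.
- pid=2: 4 matching b row(s), so 4 row(s) emitted.
- pid=1: 5 matching b row(s), so 5 row(s) emitted.
- pid=4: 3 matching b row(s), so 3 row(s) emitted.
Total: 19 matched + 2 padded = 21 rows.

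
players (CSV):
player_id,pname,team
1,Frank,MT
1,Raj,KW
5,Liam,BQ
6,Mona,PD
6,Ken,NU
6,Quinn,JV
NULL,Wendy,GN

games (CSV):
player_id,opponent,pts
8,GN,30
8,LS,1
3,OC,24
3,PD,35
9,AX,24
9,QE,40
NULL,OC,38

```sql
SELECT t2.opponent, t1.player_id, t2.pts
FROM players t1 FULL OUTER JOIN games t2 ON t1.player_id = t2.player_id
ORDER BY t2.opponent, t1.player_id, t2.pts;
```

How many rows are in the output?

FULL OUTER JOIN keeps every row from both sides; unmatched rows get NULL for the other side's columns.
Matching on t1.player_id = t2.player_id. A NULL in a compared column never satisfies the condition.
- t1 row (player_id=1): no match → kept, t2 columns NULL.
- t1 row (player_id=1): no match → kept, t2 columns NULL.
- t1 row (player_id=5): no match → kept, t2 columns NULL.
- t1 row (player_id=6): no match → kept, t2 columns NULL.
- t1 row (player_id=6): no match → kept, t2 columns NULL.
- t1 row (player_id=6): no match → kept, t2 columns NULL.
- t1 row (player_id=NULL): no match → kept, t2 columns NULL.
- plus 7 unmatched t2 row(s), each kept with NULL t1 columns.
Total: 0 matched + 14 padded = 14 rows.

14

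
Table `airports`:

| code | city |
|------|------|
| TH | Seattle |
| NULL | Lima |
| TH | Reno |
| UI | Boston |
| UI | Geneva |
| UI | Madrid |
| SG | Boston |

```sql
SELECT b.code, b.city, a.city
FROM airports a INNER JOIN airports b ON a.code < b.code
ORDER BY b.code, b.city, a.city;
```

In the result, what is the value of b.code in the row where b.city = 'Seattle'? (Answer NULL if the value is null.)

TH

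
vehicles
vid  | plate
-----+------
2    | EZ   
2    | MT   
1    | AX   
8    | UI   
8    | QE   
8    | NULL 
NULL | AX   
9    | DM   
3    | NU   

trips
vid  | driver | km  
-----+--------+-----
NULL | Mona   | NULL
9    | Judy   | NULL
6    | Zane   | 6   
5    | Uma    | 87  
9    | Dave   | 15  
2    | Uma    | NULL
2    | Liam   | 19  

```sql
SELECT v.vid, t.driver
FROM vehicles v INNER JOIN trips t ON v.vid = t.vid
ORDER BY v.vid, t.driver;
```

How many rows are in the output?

6

INNER JOIN keeps only pairs where the ON condition holds.
Matching on v.vid = t.vid. A NULL in a compared column never satisfies the condition.
- v[0] vid=2 → 2 match(es) in t → 2 row(s).
- v[1] vid=2 → 2 match(es) in t → 2 row(s).
- v[2] vid=1 → no match; dropped.
- v[3] vid=8 → no match; dropped.
- v[4] vid=8 → no match; dropped.
- v[5] vid=8 → no match; dropped.
- v[6] vid=NULL → no match; dropped.
- v[7] vid=9 → 2 match(es) in t → 2 row(s).
- v[8] vid=3 → no match; dropped.
Total: 6 rows.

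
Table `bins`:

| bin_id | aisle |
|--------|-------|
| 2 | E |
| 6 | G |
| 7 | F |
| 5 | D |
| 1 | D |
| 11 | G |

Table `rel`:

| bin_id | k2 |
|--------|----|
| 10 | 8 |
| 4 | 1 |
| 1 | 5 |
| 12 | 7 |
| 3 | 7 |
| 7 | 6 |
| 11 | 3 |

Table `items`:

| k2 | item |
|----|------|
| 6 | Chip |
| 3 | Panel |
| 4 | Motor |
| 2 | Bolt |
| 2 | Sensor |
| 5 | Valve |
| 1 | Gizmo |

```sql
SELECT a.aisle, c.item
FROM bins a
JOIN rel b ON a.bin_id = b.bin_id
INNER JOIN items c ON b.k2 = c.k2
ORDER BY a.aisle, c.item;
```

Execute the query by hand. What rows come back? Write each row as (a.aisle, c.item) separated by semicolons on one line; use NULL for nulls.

(D, Valve); (F, Chip); (G, Panel)

Evaluate left to right. First `bins a INNER JOIN rel b` on bin_id: 3 row(s).
Then INNER JOIN `items c` on k2: keep only rows whose b.k2 appears in c.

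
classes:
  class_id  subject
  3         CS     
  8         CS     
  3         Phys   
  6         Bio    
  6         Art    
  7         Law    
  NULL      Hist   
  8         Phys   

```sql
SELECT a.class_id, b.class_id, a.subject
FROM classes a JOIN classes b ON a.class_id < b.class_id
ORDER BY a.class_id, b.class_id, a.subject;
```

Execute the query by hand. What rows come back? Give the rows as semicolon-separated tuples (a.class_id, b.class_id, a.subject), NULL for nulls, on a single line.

(3, 6, CS); (3, 6, CS); (3, 6, Phys); (3, 6, Phys); (3, 7, CS); (3, 7, Phys); (3, 8, CS); (3, 8, CS); (3, 8, Phys); (3, 8, Phys); (6, 7, Art); (6, 7, Bio); (6, 8, Art); (6, 8, Art); (6, 8, Bio); (6, 8, Bio); (7, 8, Law); (7, 8, Law)

INNER JOIN keeps only pairs where the ON condition holds.
Matching on a.class_id < b.class_id. A NULL in a compared column never satisfies the condition.
- a row (class_id=3): matches 5 b row(s) → 5 output row(s).
- a row (class_id=8): no match → dropped.
- a row (class_id=3): matches 5 b row(s) → 5 output row(s).
- a row (class_id=6): matches 3 b row(s) → 3 output row(s).
- a row (class_id=6): matches 3 b row(s) → 3 output row(s).
- a row (class_id=7): matches 2 b row(s) → 2 output row(s).
- a row (class_id=NULL): no match → dropped.
- a row (class_id=8): no match → dropped.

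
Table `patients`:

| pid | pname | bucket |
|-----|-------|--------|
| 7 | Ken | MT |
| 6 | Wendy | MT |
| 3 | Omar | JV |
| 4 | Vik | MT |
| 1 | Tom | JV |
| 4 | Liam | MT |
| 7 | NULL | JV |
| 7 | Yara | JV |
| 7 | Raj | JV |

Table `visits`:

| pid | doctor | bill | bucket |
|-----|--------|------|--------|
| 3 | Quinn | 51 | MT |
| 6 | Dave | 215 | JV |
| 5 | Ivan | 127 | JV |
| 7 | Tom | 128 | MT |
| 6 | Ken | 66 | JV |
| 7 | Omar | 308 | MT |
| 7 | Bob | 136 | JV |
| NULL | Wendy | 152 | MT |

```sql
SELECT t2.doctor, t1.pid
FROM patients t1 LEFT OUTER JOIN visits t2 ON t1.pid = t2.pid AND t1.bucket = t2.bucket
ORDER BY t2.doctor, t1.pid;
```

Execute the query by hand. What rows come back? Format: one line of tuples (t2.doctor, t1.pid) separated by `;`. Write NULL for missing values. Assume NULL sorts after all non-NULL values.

LEFT JOIN keeps every row from `patients`; unmatched rows get NULL for `visits`'s columns.
Matching on t1.pid = t2.pid AND t1.bucket = t2.bucket. A NULL in a compared column never satisfies the condition.
Matched pairs: 5; unmatched t1 rows kept: 5.

(Bob, 7); (Bob, 7); (Bob, 7); (Omar, 7); (Tom, 7); (NULL, 1); (NULL, 3); (NULL, 4); (NULL, 4); (NULL, 6)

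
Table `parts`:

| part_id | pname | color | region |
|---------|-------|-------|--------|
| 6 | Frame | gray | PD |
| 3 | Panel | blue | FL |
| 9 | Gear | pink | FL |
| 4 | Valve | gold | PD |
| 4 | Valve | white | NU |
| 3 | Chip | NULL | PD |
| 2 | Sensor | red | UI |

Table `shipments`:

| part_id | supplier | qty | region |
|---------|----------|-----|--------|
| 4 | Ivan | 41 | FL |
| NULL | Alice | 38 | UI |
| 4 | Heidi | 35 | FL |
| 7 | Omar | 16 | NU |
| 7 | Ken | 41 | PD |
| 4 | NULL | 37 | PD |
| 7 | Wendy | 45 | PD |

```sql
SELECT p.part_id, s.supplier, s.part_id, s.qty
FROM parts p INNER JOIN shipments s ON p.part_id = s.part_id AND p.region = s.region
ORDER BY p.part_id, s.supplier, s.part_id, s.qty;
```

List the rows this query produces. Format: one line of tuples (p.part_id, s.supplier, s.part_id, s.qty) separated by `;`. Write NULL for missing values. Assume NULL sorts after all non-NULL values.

INNER JOIN keeps only pairs where the ON condition holds.
Matching on p.part_id = s.part_id AND p.region = s.region. A NULL in a compared column never satisfies the condition.
Matched pairs: 1.

(4, NULL, 4, 37)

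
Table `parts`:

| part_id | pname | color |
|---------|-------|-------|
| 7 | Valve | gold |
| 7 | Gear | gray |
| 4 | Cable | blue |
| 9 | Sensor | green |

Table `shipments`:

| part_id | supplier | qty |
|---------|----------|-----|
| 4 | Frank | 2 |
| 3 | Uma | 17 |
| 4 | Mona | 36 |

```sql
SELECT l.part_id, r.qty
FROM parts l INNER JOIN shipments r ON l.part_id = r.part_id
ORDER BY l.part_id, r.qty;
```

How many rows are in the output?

2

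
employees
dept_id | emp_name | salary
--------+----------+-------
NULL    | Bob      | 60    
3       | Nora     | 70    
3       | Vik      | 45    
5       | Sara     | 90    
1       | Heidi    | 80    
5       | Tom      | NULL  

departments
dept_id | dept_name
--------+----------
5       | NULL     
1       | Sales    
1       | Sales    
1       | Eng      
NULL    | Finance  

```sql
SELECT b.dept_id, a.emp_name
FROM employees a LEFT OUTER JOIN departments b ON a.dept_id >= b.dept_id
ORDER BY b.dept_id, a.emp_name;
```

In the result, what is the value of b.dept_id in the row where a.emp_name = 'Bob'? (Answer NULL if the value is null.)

LEFT JOIN keeps every row from `employees`; unmatched rows get NULL for `departments`'s columns.
Matching on a.dept_id >= b.dept_id. A NULL in a compared column never satisfies the condition.
- a row (dept_id=NULL): no match → kept, b columns NULL.
- a row (dept_id=3): matches 3 b row(s) → 3 output row(s).
- a row (dept_id=3): matches 3 b row(s) → 3 output row(s).
- a row (dept_id=5): matches 4 b row(s) → 4 output row(s).
- a row (dept_id=1): matches 3 b row(s) → 3 output row(s).
- a row (dept_id=5): matches 4 b row(s) → 4 output row(s).

NULL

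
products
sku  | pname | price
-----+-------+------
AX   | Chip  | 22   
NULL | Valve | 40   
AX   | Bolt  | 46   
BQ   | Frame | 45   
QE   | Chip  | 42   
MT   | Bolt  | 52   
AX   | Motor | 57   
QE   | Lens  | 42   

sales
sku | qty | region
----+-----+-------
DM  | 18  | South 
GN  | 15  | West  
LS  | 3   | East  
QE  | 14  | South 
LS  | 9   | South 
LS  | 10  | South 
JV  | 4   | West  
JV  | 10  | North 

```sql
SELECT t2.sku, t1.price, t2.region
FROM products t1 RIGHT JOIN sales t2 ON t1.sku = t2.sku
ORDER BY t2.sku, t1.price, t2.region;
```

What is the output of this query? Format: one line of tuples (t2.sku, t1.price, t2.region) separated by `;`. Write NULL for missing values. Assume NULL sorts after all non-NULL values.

RIGHT JOIN keeps every row from `sales`; unmatched rows get NULL for `products`'s columns.
Matching on t1.sku = t2.sku. A NULL in a compared column never satisfies the condition.
- sku=AX: no matching t2 row.
- sku=NULL: no matching t2 row.
- sku=AX: no matching t2 row.
- sku=BQ: no matching t2 row.
- sku=QE: 1 matching t2 row(s), so 1 row(s) emitted.
- sku=MT: no matching t2 row.
- sku=AX: no matching t2 row.
- sku=QE: 1 matching t2 row(s), so 1 row(s) emitted.
- 7 row(s) from t2 found no t1 partner → padded with NULL.
After projecting and ordering:
t2.sku | t1.price | t2.region
DM | NULL | South
GN | NULL | West
JV | NULL | North
JV | NULL | West
LS | NULL | East
LS | NULL | South
LS | NULL | South
QE | 42 | South
QE | 42 | South

(DM, NULL, South); (GN, NULL, West); (JV, NULL, North); (JV, NULL, West); (LS, NULL, East); (LS, NULL, South); (LS, NULL, South); (QE, 42, South); (QE, 42, South)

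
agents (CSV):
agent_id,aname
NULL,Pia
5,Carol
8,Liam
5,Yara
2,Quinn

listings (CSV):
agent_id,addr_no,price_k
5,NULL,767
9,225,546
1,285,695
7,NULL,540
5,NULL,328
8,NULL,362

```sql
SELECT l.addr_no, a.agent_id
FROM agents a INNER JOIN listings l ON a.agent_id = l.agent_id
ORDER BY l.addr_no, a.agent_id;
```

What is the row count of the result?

5

INNER JOIN keeps only pairs where the ON condition holds.
Matching on a.agent_id = l.agent_id. A NULL in a compared column never satisfies the condition.
Matched pairs: 5.
Total: 5 rows.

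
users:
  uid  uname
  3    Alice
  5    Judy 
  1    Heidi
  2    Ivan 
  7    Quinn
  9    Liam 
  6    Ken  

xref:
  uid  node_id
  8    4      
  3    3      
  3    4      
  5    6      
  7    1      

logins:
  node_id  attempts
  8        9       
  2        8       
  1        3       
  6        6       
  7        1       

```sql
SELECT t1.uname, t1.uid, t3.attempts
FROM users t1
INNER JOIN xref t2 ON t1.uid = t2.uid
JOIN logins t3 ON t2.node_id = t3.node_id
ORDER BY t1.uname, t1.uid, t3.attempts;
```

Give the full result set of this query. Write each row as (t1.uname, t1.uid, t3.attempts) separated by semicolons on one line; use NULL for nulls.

(Judy, 5, 6); (Quinn, 7, 3)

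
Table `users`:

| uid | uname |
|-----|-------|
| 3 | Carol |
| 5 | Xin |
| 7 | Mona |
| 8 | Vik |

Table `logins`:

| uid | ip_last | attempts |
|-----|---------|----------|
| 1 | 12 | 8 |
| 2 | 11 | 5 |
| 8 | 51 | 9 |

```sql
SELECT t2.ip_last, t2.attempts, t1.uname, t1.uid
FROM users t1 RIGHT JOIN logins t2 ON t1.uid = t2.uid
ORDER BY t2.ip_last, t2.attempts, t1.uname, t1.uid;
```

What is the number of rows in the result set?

3

RIGHT JOIN keeps every row from `logins`; unmatched rows get NULL for `users`'s columns.
Matching on t1.uid = t2.uid.
- t1 (uid=3) has no partner in t2.
- t1 (uid=5) has no partner in t2.
- t1 (uid=7) has no partner in t2.
- t1 (uid=8) pairs with 1 row(s) of t2.
- 2 t2 row(s) had no t1 match → kept, t1 columns NULL.
Total: 1 matched + 2 padded = 3 rows.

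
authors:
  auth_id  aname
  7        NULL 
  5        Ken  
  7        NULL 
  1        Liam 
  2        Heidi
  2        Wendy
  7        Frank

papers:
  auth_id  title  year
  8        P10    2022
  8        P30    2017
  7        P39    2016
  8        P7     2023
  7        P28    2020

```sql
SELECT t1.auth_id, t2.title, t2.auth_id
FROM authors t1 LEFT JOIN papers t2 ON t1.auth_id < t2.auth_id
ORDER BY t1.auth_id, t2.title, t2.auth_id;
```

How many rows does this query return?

LEFT JOIN keeps every row from `authors`; unmatched rows get NULL for `papers`'s columns.
Matching on t1.auth_id < t2.auth_id.
- auth_id=7: 3 matching t2 row(s), so 3 row(s) emitted.
- auth_id=5: 5 matching t2 row(s), so 5 row(s) emitted.
- auth_id=7: 3 matching t2 row(s), so 3 row(s) emitted.
- auth_id=1: 5 matching t2 row(s), so 5 row(s) emitted.
- auth_id=2: 5 matching t2 row(s), so 5 row(s) emitted.
- auth_id=2: 5 matching t2 row(s), so 5 row(s) emitted.
- auth_id=7: 3 matching t2 row(s), so 3 row(s) emitted.
Total: 29 rows.

29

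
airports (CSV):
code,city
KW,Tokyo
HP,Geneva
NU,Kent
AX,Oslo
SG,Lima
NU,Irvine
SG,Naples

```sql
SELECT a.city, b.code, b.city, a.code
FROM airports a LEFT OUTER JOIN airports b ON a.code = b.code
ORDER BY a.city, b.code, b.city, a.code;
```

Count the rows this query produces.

LEFT JOIN keeps every row from `airports a`; unmatched rows get NULL for `airports b`'s columns.
Matching on a.code = b.code.
Matched pairs: 11; unmatched a rows kept: 0.
Total: 11 rows.

11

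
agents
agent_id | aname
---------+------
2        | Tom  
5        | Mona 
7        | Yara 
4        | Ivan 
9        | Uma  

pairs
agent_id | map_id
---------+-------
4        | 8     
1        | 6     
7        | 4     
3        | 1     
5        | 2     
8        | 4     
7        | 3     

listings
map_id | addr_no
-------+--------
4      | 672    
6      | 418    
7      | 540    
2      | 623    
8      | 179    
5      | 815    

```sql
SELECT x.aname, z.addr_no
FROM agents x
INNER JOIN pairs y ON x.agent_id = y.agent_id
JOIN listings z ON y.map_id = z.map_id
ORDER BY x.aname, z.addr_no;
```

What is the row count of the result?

3

Joins associate left-to-right: agents INNER JOIN pairs on agent_id gives 4 intermediate row(s).
Then INNER JOIN `listings z` on map_id: keep only rows whose y.map_id appears in z.
Result: 3 row(s).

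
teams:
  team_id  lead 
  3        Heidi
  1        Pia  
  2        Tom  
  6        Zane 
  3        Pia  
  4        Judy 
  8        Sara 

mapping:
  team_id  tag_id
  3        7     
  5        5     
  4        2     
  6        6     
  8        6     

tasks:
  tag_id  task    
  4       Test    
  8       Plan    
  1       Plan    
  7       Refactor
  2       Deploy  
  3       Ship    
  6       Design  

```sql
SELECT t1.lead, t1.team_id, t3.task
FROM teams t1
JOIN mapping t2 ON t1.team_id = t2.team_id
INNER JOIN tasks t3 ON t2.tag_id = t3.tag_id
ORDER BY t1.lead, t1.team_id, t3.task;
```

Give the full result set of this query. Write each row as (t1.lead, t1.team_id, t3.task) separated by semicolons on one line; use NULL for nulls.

Step 1 — t1 INNER JOIN t2 on team_id → 5 row(s).
Then INNER JOIN `tasks t3` on tag_id: keep only rows whose t2.tag_id appears in t3.

(Heidi, 3, Refactor); (Judy, 4, Deploy); (Pia, 3, Refactor); (Sara, 8, Design); (Zane, 6, Design)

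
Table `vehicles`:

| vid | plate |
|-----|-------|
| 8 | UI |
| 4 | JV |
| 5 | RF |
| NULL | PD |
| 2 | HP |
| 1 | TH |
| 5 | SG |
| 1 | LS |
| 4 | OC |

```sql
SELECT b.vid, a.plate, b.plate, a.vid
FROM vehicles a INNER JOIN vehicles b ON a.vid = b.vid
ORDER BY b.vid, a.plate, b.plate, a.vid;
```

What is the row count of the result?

INNER JOIN keeps only pairs where the ON condition holds.
Matching on a.vid = b.vid. A NULL in a compared column never satisfies the condition.
- a (vid=8) pairs with 1 row(s) of b.
- a (vid=4) pairs with 2 row(s) of b.
- a (vid=5) pairs with 2 row(s) of b.
- a (vid=NULL) has no partner → excluded.
- a (vid=2) pairs with 1 row(s) of b.
- a (vid=1) pairs with 2 row(s) of b.
- a (vid=5) pairs with 2 row(s) of b.
- a (vid=1) pairs with 2 row(s) of b.
- a (vid=4) pairs with 2 row(s) of b.
Total: 14 rows.

14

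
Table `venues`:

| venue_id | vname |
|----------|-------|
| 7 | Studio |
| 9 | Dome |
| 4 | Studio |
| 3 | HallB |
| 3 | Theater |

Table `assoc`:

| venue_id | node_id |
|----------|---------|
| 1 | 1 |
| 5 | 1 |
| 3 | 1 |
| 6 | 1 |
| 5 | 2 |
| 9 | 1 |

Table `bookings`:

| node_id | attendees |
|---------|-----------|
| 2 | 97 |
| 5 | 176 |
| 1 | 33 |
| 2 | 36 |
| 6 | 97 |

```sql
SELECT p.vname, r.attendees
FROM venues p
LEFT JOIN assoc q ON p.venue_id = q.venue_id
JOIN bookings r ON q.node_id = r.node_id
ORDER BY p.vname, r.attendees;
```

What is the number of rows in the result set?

3

Evaluate left to right. First `venues p LEFT JOIN assoc q` on venue_id: 5 row(s).
Then INNER JOIN `bookings r` on node_id: keep only rows whose q.node_id appears in r.
Result: 3 row(s).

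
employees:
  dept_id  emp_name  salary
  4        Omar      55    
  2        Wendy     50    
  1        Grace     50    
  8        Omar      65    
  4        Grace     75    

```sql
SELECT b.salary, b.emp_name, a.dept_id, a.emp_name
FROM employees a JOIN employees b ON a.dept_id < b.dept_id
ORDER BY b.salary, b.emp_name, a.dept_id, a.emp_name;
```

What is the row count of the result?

9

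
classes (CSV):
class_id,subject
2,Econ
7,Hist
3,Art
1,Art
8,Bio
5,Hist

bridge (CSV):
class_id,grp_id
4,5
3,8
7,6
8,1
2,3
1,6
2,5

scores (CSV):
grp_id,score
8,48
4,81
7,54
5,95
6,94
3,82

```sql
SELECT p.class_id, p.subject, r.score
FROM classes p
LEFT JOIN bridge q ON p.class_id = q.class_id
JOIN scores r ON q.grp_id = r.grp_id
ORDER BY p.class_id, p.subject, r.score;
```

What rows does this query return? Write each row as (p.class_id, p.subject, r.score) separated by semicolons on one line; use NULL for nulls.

Joins associate left-to-right: classes LEFT JOIN bridge on class_id gives 7 intermediate row(s).
Then INNER JOIN `scores r` on grp_id: keep only rows whose q.grp_id appears in r.

(1, Art, 94); (2, Econ, 82); (2, Econ, 95); (3, Art, 48); (7, Hist, 94)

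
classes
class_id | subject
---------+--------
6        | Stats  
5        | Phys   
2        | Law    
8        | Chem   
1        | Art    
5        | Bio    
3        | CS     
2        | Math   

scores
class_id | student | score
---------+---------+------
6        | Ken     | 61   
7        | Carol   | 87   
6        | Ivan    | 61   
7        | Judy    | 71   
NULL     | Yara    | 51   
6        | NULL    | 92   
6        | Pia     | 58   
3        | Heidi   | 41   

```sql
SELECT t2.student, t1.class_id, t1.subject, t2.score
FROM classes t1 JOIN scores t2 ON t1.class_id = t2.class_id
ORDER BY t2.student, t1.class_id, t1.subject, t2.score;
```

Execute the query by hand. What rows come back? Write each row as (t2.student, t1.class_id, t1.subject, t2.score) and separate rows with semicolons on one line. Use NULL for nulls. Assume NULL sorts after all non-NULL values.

INNER JOIN keeps only pairs where the ON condition holds.
Matching on t1.class_id = t2.class_id. A NULL in a compared column never satisfies the condition.
- class_id=6: 4 matching t2 row(s), so 4 row(s) emitted.
- class_id=5: no matching t2 row, dropped.
- class_id=2: no matching t2 row, dropped.
- class_id=8: no matching t2 row, dropped.
- class_id=1: no matching t2 row, dropped.
- class_id=5: no matching t2 row, dropped.
- class_id=3: 1 matching t2 row(s), so 1 row(s) emitted.
- class_id=2: no matching t2 row, dropped.
After projecting and ordering:
t2.student | t1.class_id | t1.subject | t2.score
Heidi | 3 | CS | 41
Ivan | 6 | Stats | 61
Ken | 6 | Stats | 61
Pia | 6 | Stats | 58
NULL | 6 | Stats | 92

(Heidi, 3, CS, 41); (Ivan, 6, Stats, 61); (Ken, 6, Stats, 61); (Pia, 6, Stats, 58); (NULL, 6, Stats, 92)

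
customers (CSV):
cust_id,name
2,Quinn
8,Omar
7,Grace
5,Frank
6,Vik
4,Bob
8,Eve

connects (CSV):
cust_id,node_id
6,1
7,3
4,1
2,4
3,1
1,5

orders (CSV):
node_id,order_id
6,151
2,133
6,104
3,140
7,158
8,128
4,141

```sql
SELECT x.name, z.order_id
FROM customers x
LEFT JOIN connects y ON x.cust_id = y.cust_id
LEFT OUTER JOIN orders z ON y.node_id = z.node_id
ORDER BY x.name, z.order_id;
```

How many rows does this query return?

7

Step 1 — x LEFT JOIN y on cust_id → 7 row(s).
Then LEFT JOIN `orders z` on node_id: each of those 7 rows is kept; rows whose y.node_id has no match in z get NULL for z's columns.
Result: 7 row(s).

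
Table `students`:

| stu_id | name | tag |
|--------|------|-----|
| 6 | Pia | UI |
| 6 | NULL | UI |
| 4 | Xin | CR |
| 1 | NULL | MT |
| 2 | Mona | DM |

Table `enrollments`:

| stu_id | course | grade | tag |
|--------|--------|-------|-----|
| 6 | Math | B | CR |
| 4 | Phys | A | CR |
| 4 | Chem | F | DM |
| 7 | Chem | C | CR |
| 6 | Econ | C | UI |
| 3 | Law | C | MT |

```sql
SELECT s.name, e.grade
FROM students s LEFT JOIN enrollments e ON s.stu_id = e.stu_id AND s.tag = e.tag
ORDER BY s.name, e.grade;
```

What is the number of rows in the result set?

5

LEFT JOIN keeps every row from `students`; unmatched rows get NULL for `enrollments`'s columns.
Matching on s.stu_id = e.stu_id AND s.tag = e.tag.
- s row (stu_id=6, tag=UI): matches 1 e row(s) → 1 output row(s).
- s row (stu_id=6, tag=UI): matches 1 e row(s) → 1 output row(s).
- s row (stu_id=4, tag=CR): matches 1 e row(s) → 1 output row(s).
- s row (stu_id=1, tag=MT): no match → kept, e columns NULL.
- s row (stu_id=2, tag=DM): no match → kept, e columns NULL.
Total: 3 matched + 2 padded = 5 rows.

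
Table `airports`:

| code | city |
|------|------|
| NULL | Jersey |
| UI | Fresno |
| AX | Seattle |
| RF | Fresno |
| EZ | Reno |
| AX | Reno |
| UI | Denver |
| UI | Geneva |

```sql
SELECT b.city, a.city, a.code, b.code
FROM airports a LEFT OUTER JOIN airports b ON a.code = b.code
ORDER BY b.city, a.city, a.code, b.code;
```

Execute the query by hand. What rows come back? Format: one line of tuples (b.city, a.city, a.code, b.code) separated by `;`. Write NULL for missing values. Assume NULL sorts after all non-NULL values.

LEFT JOIN keeps every row from `airports a`; unmatched rows get NULL for `airports b`'s columns.
Matching on a.code = b.code. A NULL in a compared column never satisfies the condition.
- a[0] code=NULL → no match; kept with NULLs on the b side.
- a[1] code=UI → 3 match(es) in b → 3 row(s).
- a[2] code=AX → 2 match(es) in b → 2 row(s).
- a[3] code=RF → 1 match(es) in b → 1 row(s).
- a[4] code=EZ → 1 match(es) in b → 1 row(s).
- a[5] code=AX → 2 match(es) in b → 2 row(s).
- a[6] code=UI → 3 match(es) in b → 3 row(s).
- a[7] code=UI → 3 match(es) in b → 3 row(s).

(Denver, Denver, UI, UI); (Denver, Fresno, UI, UI); (Denver, Geneva, UI, UI); (Fresno, Denver, UI, UI); (Fresno, Fresno, RF, RF); (Fresno, Fresno, UI, UI); (Fresno, Geneva, UI, UI); (Geneva, Denver, UI, UI); (Geneva, Fresno, UI, UI); (Geneva, Geneva, UI, UI); (Reno, Reno, AX, AX); (Reno, Reno, EZ, EZ); (Reno, Seattle, AX, AX); (Seattle, Reno, AX, AX); (Seattle, Seattle, AX, AX); (NULL, Jersey, NULL, NULL)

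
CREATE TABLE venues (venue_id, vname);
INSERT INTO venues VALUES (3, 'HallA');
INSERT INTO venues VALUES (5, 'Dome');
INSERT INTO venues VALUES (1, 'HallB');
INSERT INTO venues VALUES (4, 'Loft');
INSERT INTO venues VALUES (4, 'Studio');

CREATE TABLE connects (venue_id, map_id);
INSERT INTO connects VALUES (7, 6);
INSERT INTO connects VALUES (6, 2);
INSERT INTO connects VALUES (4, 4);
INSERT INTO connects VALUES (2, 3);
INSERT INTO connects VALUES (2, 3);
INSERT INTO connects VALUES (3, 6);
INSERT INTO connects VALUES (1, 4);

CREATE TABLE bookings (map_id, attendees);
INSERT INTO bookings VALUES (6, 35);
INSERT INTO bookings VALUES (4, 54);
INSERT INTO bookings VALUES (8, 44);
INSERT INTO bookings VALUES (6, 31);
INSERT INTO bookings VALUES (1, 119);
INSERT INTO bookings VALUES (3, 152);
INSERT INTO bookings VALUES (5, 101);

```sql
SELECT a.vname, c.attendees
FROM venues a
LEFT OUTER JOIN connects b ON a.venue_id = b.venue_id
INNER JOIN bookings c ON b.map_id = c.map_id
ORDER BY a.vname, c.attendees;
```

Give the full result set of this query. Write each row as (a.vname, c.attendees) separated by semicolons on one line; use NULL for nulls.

Joins associate left-to-right: venues LEFT JOIN connects on venue_id gives 5 intermediate row(s).
Then INNER JOIN `bookings c` on map_id: keep only rows whose b.map_id appears in c.

(HallA, 31); (HallA, 35); (HallB, 54); (Loft, 54); (Studio, 54)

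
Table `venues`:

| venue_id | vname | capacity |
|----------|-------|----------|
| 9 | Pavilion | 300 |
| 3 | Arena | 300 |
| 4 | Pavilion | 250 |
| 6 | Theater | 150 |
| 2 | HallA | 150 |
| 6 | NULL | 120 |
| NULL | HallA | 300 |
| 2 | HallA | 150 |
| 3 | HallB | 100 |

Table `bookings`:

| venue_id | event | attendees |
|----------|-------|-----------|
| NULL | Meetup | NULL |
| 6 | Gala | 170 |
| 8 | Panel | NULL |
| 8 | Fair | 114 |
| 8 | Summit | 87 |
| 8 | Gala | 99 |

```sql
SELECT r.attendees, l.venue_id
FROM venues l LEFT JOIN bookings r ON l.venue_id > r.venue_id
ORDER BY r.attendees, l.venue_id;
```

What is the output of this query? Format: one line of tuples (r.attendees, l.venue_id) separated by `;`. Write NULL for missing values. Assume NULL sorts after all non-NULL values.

(87, 9); (99, 9); (114, 9); (170, 9); (NULL, 2); (NULL, 2); (NULL, 3); (NULL, 3); (NULL, 4); (NULL, 6); (NULL, 6); (NULL, 9); (NULL, NULL)

LEFT JOIN keeps every row from `venues`; unmatched rows get NULL for `bookings`'s columns.
Matching on l.venue_id > r.venue_id. A NULL in a compared column never satisfies the condition.
Matched pairs: 5; unmatched l rows kept: 8.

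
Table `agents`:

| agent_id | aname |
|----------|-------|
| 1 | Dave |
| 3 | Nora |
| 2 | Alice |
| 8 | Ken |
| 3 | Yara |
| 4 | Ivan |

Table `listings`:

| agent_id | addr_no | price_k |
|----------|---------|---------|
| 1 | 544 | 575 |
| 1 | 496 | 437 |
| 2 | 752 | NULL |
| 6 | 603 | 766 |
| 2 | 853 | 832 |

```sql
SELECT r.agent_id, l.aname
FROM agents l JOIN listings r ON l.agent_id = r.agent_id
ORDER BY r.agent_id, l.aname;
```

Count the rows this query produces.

INNER JOIN keeps only pairs where the ON condition holds.
Matching on l.agent_id = r.agent_id.
- l row (agent_id=1): matches 2 r row(s) → 2 output row(s).
- l row (agent_id=3): no match → dropped.
- l row (agent_id=2): matches 2 r row(s) → 2 output row(s).
- l row (agent_id=8): no match → dropped.
- l row (agent_id=3): no match → dropped.
- l row (agent_id=4): no match → dropped.
Total: 4 rows.

4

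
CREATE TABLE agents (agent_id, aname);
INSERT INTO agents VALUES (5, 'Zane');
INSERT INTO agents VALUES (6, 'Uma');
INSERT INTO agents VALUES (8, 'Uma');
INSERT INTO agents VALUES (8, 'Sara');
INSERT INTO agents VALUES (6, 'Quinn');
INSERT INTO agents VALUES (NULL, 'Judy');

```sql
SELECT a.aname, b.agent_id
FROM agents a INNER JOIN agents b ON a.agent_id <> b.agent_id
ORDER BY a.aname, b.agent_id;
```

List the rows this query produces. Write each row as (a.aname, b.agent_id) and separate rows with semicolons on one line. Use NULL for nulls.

INNER JOIN keeps only pairs where the ON condition holds.
Matching on a.agent_id <> b.agent_id. A NULL in a compared column never satisfies the condition.
Matched pairs: 16.

(Quinn, 5); (Quinn, 8); (Quinn, 8); (Sara, 5); (Sara, 6); (Sara, 6); (Uma, 5); (Uma, 5); (Uma, 6); (Uma, 6); (Uma, 8); (Uma, 8); (Zane, 6); (Zane, 6); (Zane, 8); (Zane, 8)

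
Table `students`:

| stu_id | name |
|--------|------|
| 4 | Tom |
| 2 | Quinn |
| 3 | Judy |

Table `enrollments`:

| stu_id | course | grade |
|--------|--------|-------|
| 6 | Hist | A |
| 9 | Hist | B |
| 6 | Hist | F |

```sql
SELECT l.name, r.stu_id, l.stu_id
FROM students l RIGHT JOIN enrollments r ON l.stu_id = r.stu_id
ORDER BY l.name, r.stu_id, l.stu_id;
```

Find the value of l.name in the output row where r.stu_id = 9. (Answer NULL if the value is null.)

RIGHT JOIN keeps every row from `enrollments`; unmatched rows get NULL for `students`'s columns.
Matching on l.stu_id = r.stu_id.
- stu_id=4: no matching r row.
- stu_id=2: no matching r row.
- stu_id=3: no matching r row.
- 3 r row(s) had no l match → kept, l columns NULL.

NULL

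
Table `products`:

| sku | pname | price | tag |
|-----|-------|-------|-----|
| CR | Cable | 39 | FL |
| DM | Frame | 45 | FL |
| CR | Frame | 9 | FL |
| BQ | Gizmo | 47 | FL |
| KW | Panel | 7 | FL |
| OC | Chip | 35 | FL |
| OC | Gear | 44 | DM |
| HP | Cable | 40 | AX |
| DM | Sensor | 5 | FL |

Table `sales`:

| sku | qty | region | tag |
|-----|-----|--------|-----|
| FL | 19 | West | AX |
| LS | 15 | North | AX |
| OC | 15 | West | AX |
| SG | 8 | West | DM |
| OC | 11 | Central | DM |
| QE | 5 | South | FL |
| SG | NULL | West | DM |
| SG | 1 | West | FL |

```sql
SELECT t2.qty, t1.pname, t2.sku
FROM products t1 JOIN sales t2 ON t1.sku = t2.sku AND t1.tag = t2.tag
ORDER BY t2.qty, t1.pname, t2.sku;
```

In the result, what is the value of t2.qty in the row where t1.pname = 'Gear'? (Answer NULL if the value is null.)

11

INNER JOIN keeps only pairs where the ON condition holds.
Matching on t1.sku = t2.sku AND t1.tag = t2.tag.
Matched pairs: 1.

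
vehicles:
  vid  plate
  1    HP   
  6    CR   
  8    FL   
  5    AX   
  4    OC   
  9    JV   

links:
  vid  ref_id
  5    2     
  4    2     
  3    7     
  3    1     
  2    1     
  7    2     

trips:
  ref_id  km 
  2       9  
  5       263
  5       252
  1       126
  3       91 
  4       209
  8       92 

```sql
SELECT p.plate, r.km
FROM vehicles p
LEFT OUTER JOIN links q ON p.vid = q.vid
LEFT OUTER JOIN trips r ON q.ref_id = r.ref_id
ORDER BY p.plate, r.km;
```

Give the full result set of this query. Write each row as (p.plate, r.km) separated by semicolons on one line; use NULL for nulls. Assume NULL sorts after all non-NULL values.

(AX, 9); (CR, NULL); (FL, NULL); (HP, NULL); (JV, NULL); (OC, 9)

Evaluate left to right. First `vehicles p LEFT JOIN links q` on vid: 6 row(s).
Then LEFT JOIN `trips r` on ref_id: each of those 6 rows is kept; rows whose q.ref_id has no match in r get NULL for r's columns.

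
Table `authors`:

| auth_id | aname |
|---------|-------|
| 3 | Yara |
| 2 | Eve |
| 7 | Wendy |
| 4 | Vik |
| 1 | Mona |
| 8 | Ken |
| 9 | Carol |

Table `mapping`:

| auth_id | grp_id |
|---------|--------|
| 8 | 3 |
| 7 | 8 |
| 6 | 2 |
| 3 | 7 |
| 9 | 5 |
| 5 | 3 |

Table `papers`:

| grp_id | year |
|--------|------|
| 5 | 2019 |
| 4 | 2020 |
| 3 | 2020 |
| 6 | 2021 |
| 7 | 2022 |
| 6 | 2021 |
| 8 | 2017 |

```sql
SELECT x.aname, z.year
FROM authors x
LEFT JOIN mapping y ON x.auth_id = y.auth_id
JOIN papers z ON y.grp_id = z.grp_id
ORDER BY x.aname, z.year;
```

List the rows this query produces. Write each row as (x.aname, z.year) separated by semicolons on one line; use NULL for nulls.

Evaluate left to right. First `authors x LEFT JOIN mapping y` on auth_id: 7 row(s).
Then INNER JOIN `papers z` on grp_id: keep only rows whose y.grp_id appears in z.

(Carol, 2019); (Ken, 2020); (Wendy, 2017); (Yara, 2022)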